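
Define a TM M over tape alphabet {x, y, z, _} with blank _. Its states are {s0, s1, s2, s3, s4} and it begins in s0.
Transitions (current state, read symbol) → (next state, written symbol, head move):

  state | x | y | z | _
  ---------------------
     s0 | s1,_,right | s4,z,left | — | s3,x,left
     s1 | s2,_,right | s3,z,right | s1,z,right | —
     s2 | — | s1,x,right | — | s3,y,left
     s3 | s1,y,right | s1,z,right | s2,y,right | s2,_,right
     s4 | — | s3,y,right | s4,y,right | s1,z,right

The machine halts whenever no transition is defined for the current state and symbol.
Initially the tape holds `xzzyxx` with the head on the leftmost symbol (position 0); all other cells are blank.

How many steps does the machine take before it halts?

state=s0 head=0 tape=[x]zzyxx__   (s0,x)→(s1,_,right)
state=s1 head=1 tape=_[z]zyxx__   (s1,z)→(s1,z,right)
state=s1 head=2 tape=_z[z]yxx__   (s1,z)→(s1,z,right)
state=s1 head=3 tape=_zz[y]xx__   (s1,y)→(s3,z,right)
state=s3 head=4 tape=_zzz[x]x__   (s3,x)→(s1,y,right)
state=s1 head=5 tape=_zzzy[x]__   (s1,x)→(s2,_,right)
state=s2 head=6 tape=_zzzy_[_]_   (s2,_)→(s3,y,left)
state=s3 head=5 tape=_zzzy[_]y_   (s3,_)→(s2,_,right)
state=s2 head=6 tape=_zzzy_[y]_   (s2,y)→(s1,x,right)
state=s1 head=7 tape=_zzzy_x[_]
M halts after 9 transitions.

9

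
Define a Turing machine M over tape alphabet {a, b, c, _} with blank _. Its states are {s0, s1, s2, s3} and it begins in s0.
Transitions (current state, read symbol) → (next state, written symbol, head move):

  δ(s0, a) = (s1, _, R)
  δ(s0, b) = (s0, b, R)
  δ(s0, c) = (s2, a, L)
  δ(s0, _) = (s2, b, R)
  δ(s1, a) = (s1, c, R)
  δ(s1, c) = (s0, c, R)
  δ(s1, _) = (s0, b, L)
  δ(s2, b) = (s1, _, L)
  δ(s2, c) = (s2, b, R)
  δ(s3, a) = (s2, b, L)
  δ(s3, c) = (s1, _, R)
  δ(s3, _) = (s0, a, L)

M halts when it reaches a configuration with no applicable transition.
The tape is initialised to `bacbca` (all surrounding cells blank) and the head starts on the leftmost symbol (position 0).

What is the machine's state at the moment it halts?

state=s0 head=0 tape=[b]acbca   (s0,b)→(s0,b,R)
state=s0 head=1 tape=b[a]cbca   (s0,a)→(s1,_,R)
state=s1 head=2 tape=b_[c]bca   (s1,c)→(s0,c,R)
state=s0 head=3 tape=b_c[b]ca   (s0,b)→(s0,b,R)
state=s0 head=4 tape=b_cb[c]a   (s0,c)→(s2,a,L)
state=s2 head=3 tape=b_c[b]aa   (s2,b)→(s1,_,L)
state=s1 head=2 tape=b_[c]_aa   (s1,c)→(s0,c,R)
state=s0 head=3 tape=b_c[_]aa   (s0,_)→(s2,b,R)
state=s2 head=4 tape=b_cb[a]a
No transition is defined for (s2, a); M halts in state s2.

s2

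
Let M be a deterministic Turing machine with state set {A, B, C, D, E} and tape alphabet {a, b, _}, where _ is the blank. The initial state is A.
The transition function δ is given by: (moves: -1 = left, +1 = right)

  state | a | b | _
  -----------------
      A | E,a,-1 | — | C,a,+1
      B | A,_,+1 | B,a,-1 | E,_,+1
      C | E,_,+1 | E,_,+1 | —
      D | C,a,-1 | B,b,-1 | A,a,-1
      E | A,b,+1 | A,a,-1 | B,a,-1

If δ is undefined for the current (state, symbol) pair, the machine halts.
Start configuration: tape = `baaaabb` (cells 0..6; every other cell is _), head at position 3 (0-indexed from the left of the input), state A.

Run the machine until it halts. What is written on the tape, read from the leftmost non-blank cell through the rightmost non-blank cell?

aaaa_bbb

A | _baa[a]abb   read a → write a, move -1, go to E
E | _ba[a]aabb   read a → write b, move +1, go to A
A | _bab[a]abb   read a → write a, move -1, go to E
E | _ba[b]aabb   read b → write a, move -1, go to A
A | _b[a]aaabb   read a → write a, move -1, go to E
E | _[b]aaaabb   read b → write a, move -1, go to A
A | [_]aaaaabb   read _ → write a, move +1, go to C
C | a[a]aaaabb   read a → write _, move +1, go to E
E | a_[a]aaabb   read a → write b, move +1, go to A
A | a_b[a]aabb   read a → write a, move -1, go to E
E | a_[b]aaabb   read b → write a, move -1, go to A
A | a[_]aaaabb   read _ → write a, move +1, go to C
C | aa[a]aaabb   read a → write _, move +1, go to E
E | aa_[a]aabb   read a → write b, move +1, go to A
A | aa_b[a]abb   read a → write a, move -1, go to E
E | aa_[b]aabb   read b → write a, move -1, go to A
A | aa[_]aaabb   read _ → write a, move +1, go to C
C | aaa[a]aabb   read a → write _, move +1, go to E
E | aaa_[a]abb   read a → write b, move +1, go to A
A | aaa_b[a]bb   read a → write a, move -1, go to E
E | aaa_[b]abb   read b → write a, move -1, go to A
A | aaa[_]aabb   read _ → write a, move +1, go to C
C | aaaa[a]abb   read a → write _, move +1, go to E
E | aaaa_[a]bb   read a → write b, move +1, go to A
A | aaaa_b[b]b
The non-blank tape span at halt is aaaa_bbb.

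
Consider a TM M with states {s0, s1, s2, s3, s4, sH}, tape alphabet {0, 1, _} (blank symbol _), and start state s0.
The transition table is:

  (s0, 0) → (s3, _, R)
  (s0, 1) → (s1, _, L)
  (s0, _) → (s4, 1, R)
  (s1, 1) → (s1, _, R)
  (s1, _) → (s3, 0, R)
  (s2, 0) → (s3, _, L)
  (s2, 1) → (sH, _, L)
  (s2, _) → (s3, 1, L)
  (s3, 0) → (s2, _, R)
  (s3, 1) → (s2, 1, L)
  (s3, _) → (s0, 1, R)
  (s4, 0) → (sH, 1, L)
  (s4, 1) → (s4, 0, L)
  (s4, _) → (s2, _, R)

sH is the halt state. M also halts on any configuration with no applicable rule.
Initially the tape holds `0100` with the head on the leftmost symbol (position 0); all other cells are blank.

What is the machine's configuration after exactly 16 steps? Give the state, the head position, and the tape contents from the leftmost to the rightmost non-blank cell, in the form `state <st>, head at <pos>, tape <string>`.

s0 | __[0]100   read 0 → write _, move R, go to s3
s3 | ___[1]00   read 1 → write 1, move L, go to s2
s2 | __[_]100   read _ → write 1, move L, go to s3
s3 | _[_]1100   read _ → write 1, move R, go to s0
s0 | _1[1]100   read 1 → write _, move L, go to s1
s1 | _[1]_100   read 1 → write _, move R, go to s1
s1 | __[_]100   read _ → write 0, move R, go to s3
s3 | __0[1]00   read 1 → write 1, move L, go to s2
s2 | __[0]100   read 0 → write _, move L, go to s3
s3 | _[_]_100   read _ → write 1, move R, go to s0
s0 | _1[_]100   read _ → write 1, move R, go to s4
s4 | _11[1]00   read 1 → write 0, move L, go to s4
s4 | _1[1]000   read 1 → write 0, move L, go to s4
s4 | _[1]0000   read 1 → write 0, move L, go to s4
s4 | [_]00000   read _ → write _, move R, go to s2
s2 | _[0]0000   read 0 → write _, move L, go to s3
s3 | [_]_0000
After 16 steps: state s3, head at -2, tape 0000.

state s3, head at -2, tape 0000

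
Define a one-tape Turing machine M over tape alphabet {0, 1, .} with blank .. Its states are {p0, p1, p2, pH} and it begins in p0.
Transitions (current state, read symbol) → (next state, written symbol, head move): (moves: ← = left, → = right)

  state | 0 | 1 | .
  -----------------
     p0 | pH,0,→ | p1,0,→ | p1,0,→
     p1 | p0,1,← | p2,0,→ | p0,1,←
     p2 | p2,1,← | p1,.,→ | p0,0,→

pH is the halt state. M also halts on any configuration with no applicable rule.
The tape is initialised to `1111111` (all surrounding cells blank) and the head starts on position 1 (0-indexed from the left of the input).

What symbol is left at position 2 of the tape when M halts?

0

p0 | 1[1]11111...   read 1 → write 0, move →, go to p1
p1 | 10[1]1111...   read 1 → write 0, move →, go to p2
p2 | 100[1]111...   read 1 → write ., move →, go to p1
p1 | 100.[1]11...   read 1 → write 0, move →, go to p2
p2 | 100.0[1]1...   read 1 → write ., move →, go to p1
p1 | 100.0.[1]...   read 1 → write 0, move →, go to p2
p2 | 100.0.0[.]..   read . → write 0, move →, go to p0
p0 | 100.0.00[.].   read . → write 0, move →, go to p1
p1 | 100.0.000[.]   read . → write 1, move ←, go to p0
p0 | 100.0.00[0]1   read 0 → write 0, move →, go to pH
pH | 100.0.000[1]
Cell 2 holds 0 when M halts.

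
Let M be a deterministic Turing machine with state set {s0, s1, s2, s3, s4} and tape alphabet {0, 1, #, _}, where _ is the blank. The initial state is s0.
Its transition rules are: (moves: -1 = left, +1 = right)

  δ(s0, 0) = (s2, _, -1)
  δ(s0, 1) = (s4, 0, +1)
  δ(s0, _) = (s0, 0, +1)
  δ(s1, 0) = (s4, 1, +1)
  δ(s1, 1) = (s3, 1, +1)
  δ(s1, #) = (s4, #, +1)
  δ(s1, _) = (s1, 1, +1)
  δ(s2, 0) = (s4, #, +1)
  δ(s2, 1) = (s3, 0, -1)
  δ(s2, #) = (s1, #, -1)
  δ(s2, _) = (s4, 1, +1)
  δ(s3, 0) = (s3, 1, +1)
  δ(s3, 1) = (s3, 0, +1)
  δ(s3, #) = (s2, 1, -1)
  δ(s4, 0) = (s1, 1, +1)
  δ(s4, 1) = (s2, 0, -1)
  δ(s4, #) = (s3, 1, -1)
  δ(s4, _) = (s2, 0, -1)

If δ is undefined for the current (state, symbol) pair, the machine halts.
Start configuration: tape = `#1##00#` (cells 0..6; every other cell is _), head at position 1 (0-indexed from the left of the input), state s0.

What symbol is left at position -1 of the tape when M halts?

0

s0 | __#[1]##00#   read 1 → write 0, move +1, go to s4
s4 | __#0[#]#00#   read # → write 1, move -1, go to s3
s3 | __#[0]1#00#   read 0 → write 1, move +1, go to s3
s3 | __#1[1]#00#   read 1 → write 0, move +1, go to s3
s3 | __#10[#]00#   read # → write 1, move -1, go to s2
s2 | __#1[0]100#   read 0 → write #, move +1, go to s4
s4 | __#1#[1]00#   read 1 → write 0, move -1, go to s2
s2 | __#1[#]000#   read # → write #, move -1, go to s1
s1 | __#[1]#000#   read 1 → write 1, move +1, go to s3
s3 | __#1[#]000#   read # → write 1, move -1, go to s2
s2 | __#[1]1000#   read 1 → write 0, move -1, go to s3
s3 | __[#]01000#   read # → write 1, move -1, go to s2
s2 | _[_]101000#   read _ → write 1, move +1, go to s4
s4 | _1[1]01000#   read 1 → write 0, move -1, go to s2
s2 | _[1]001000#   read 1 → write 0, move -1, go to s3
s3 | [_]0001000#
Cell -1 holds 0 when M halts.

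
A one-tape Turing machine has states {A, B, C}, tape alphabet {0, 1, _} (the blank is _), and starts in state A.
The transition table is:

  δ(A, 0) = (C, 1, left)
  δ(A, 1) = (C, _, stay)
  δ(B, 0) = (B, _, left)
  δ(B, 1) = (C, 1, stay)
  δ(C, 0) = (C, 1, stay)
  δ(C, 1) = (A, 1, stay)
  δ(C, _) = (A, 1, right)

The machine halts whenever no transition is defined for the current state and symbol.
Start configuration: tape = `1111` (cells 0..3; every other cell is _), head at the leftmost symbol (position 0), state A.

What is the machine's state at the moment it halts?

A

A | [1]111_   read 1 → write _, move stay, go to C
C | [_]111_   read _ → write 1, move right, go to A
A | 1[1]11_   read 1 → write _, move stay, go to C
C | 1[_]11_   read _ → write 1, move right, go to A
A | 11[1]1_   read 1 → write _, move stay, go to C
C | 11[_]1_   read _ → write 1, move right, go to A
A | 111[1]_   read 1 → write _, move stay, go to C
C | 111[_]_   read _ → write 1, move right, go to A
A | 1111[_]
No transition is defined for (A, _); M halts in state A.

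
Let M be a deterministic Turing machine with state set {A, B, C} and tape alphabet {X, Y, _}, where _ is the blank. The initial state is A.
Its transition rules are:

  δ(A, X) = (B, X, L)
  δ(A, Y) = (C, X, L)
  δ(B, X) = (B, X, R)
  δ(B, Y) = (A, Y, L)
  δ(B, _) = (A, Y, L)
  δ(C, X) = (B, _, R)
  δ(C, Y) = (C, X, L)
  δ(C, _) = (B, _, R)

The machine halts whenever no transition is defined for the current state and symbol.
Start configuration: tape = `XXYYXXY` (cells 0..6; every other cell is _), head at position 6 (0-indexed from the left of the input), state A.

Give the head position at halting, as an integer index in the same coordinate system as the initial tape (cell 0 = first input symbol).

state=A head=6 tape=__XXYYXX[Y]_   (A,Y)→(C,X,L)
state=C head=5 tape=__XXYYX[X]X_   (C,X)→(B,_,R)
state=B head=6 tape=__XXYYX_[X]_   (B,X)→(B,X,R)
state=B head=7 tape=__XXYYX_X[_]   (B,_)→(A,Y,L)
state=A head=6 tape=__XXYYX_[X]Y   (A,X)→(B,X,L)
state=B head=5 tape=__XXYYX[_]XY   (B,_)→(A,Y,L)
state=A head=4 tape=__XXYY[X]YXY   (A,X)→(B,X,L)
state=B head=3 tape=__XXY[Y]XYXY   (B,Y)→(A,Y,L)
state=A head=2 tape=__XX[Y]YXYXY   (A,Y)→(C,X,L)
state=C head=1 tape=__X[X]XYXYXY   (C,X)→(B,_,R)
state=B head=2 tape=__X_[X]YXYXY   (B,X)→(B,X,R)
state=B head=3 tape=__X_X[Y]XYXY   (B,Y)→(A,Y,L)
state=A head=2 tape=__X_[X]YXYXY   (A,X)→(B,X,L)
state=B head=1 tape=__X[_]XYXYXY   (B,_)→(A,Y,L)
state=A head=0 tape=__[X]YXYXYXY   (A,X)→(B,X,L)
state=B head=-1 tape=_[_]XYXYXYXY   (B,_)→(A,Y,L)
state=A head=-2 tape=[_]YXYXYXYXY
At halt the head is at cell -2.

-2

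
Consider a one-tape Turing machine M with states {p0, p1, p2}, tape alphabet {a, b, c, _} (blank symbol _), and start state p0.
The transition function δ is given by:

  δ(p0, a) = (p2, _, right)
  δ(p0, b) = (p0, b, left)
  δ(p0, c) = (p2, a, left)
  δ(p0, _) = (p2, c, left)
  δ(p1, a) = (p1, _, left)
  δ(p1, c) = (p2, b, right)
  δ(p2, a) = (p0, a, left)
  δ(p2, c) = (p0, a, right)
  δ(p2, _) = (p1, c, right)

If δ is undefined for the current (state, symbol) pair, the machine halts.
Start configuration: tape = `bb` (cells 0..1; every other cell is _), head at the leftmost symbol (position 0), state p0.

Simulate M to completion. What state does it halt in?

state=p0 head=0 tape=__[b]b   (p0,b)→(p0,b,left)
state=p0 head=-1 tape=_[_]bb   (p0,_)→(p2,c,left)
state=p2 head=-2 tape=[_]cbb   (p2,_)→(p1,c,right)
state=p1 head=-1 tape=c[c]bb   (p1,c)→(p2,b,right)
state=p2 head=0 tape=cb[b]b
No transition is defined for (p2, b); M halts in state p2.

p2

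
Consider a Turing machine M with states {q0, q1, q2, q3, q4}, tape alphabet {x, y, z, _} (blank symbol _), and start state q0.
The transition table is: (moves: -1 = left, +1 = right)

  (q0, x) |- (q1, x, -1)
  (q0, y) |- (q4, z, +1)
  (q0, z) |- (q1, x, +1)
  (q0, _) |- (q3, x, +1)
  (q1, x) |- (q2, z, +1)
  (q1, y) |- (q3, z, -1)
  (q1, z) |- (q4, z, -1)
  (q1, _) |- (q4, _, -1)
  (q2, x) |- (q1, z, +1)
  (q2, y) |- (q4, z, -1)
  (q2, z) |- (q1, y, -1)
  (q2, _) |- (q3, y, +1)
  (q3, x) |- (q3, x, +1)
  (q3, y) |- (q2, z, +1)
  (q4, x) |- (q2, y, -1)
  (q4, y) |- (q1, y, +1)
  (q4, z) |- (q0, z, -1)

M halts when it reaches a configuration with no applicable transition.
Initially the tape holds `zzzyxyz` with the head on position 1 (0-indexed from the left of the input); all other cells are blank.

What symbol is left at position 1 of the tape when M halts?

y

q0 | __z[z]zyxyz   read z → write x, move +1, go to q1
q1 | __zx[z]yxyz   read z → write z, move -1, go to q4
q4 | __z[x]zyxyz   read x → write y, move -1, go to q2
q2 | __[z]yzyxyz   read z → write y, move -1, go to q1
q1 | _[_]yyzyxyz   read _ → write _, move -1, go to q4
q4 | [_]_yyzyxyz
Cell 1 holds y when M halts.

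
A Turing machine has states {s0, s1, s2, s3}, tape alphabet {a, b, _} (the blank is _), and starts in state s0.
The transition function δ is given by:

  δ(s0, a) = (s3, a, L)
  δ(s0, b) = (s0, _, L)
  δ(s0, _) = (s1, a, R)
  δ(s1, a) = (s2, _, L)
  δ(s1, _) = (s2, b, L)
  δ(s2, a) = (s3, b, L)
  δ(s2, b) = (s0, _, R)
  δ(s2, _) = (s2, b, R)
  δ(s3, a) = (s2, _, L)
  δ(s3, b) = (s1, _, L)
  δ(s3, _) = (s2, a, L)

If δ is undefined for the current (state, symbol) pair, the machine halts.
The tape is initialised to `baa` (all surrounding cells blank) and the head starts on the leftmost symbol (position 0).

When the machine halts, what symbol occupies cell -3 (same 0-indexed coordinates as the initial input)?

a

s0 | _____[b]aa   read b → write _, move L, go to s0
s0 | ____[_]_aa   read _ → write a, move R, go to s1
s1 | ____a[_]aa   read _ → write b, move L, go to s2
s2 | ____[a]baa   read a → write b, move L, go to s3
s3 | ___[_]bbaa   read _ → write a, move L, go to s2
s2 | __[_]abbaa   read _ → write b, move R, go to s2
s2 | __b[a]bbaa   read a → write b, move L, go to s3
s3 | __[b]bbbaa   read b → write _, move L, go to s1
s1 | _[_]_bbbaa   read _ → write b, move L, go to s2
s2 | [_]b_bbbaa   read _ → write b, move R, go to s2
s2 | b[b]_bbbaa   read b → write _, move R, go to s0
s0 | b_[_]bbbaa   read _ → write a, move R, go to s1
s1 | b_a[b]bbaa
Cell -3 holds a when M halts.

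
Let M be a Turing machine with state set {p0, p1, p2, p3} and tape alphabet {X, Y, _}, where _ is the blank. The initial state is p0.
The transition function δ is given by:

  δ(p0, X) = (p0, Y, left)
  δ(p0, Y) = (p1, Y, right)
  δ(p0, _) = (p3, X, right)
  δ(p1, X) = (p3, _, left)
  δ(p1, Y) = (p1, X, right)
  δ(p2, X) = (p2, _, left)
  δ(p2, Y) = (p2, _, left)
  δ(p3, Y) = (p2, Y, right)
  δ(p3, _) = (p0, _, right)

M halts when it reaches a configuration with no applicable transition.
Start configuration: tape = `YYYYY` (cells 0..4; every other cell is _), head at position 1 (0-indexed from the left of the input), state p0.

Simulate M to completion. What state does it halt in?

p1

p0 | Y[Y]YYY_   read Y → write Y, move right, go to p1
p1 | YY[Y]YY_   read Y → write X, move right, go to p1
p1 | YYX[Y]Y_   read Y → write X, move right, go to p1
p1 | YYXX[Y]_   read Y → write X, move right, go to p1
p1 | YYXXX[_]
No transition is defined for (p1, _); M halts in state p1.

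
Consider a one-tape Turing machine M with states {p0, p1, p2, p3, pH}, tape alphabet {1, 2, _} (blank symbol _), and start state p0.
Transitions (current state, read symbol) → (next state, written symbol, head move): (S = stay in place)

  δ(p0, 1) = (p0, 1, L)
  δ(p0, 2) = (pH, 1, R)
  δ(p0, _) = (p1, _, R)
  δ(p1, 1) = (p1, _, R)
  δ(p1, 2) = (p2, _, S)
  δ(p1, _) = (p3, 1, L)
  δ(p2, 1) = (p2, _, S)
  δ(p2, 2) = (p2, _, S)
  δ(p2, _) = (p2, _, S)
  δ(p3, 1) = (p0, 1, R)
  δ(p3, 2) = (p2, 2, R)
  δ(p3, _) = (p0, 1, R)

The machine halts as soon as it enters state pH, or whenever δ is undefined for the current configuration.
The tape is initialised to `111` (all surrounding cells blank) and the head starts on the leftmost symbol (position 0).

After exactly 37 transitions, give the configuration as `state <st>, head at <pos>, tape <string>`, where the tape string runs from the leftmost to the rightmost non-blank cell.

state=p0 head=0 tape=_[1]11_____   (p0,1)→(p0,1,L)
state=p0 head=-1 tape=[_]111_____   (p0,_)→(p1,_,R)
state=p1 head=0 tape=_[1]11_____   (p1,1)→(p1,_,R)
state=p1 head=1 tape=__[1]1_____   (p1,1)→(p1,_,R)
state=p1 head=2 tape=___[1]_____   (p1,1)→(p1,_,R)
state=p1 head=3 tape=____[_]____   (p1,_)→(p3,1,L)
state=p3 head=2 tape=___[_]1____   (p3,_)→(p0,1,R)
state=p0 head=3 tape=___1[1]____   (p0,1)→(p0,1,L)
state=p0 head=2 tape=___[1]1____   (p0,1)→(p0,1,L)
state=p0 head=1 tape=__[_]11____   (p0,_)→(p1,_,R)
state=p1 head=2 tape=___[1]1____   (p1,1)→(p1,_,R)
state=p1 head=3 tape=____[1]____   (p1,1)→(p1,_,R)
state=p1 head=4 tape=_____[_]___   (p1,_)→(p3,1,L)
state=p3 head=3 tape=____[_]1___   (p3,_)→(p0,1,R)
state=p0 head=4 tape=____1[1]___   (p0,1)→(p0,1,L)
state=p0 head=3 tape=____[1]1___   (p0,1)→(p0,1,L)
state=p0 head=2 tape=___[_]11___   (p0,_)→(p1,_,R)
state=p1 head=3 tape=____[1]1___   (p1,1)→(p1,_,R)
state=p1 head=4 tape=_____[1]___   (p1,1)→(p1,_,R)
state=p1 head=5 tape=______[_]__   (p1,_)→(p3,1,L)
state=p3 head=4 tape=_____[_]1__   (p3,_)→(p0,1,R)
state=p0 head=5 tape=_____1[1]__   (p0,1)→(p0,1,L)
state=p0 head=4 tape=_____[1]1__   (p0,1)→(p0,1,L)
state=p0 head=3 tape=____[_]11__   (p0,_)→(p1,_,R)
state=p1 head=4 tape=_____[1]1__   (p1,1)→(p1,_,R)
state=p1 head=5 tape=______[1]__   (p1,1)→(p1,_,R)
state=p1 head=6 tape=_______[_]_   (p1,_)→(p3,1,L)
state=p3 head=5 tape=______[_]1_   (p3,_)→(p0,1,R)
state=p0 head=6 tape=______1[1]_   (p0,1)→(p0,1,L)
state=p0 head=5 tape=______[1]1_   (p0,1)→(p0,1,L)
state=p0 head=4 tape=_____[_]11_   (p0,_)→(p1,_,R)
state=p1 head=5 tape=______[1]1_   (p1,1)→(p1,_,R)
state=p1 head=6 tape=_______[1]_   (p1,1)→(p1,_,R)
state=p1 head=7 tape=________[_]   (p1,_)→(p3,1,L)
state=p3 head=6 tape=_______[_]1   (p3,_)→(p0,1,R)
state=p0 head=7 tape=_______1[1]   (p0,1)→(p0,1,L)
state=p0 head=6 tape=_______[1]1   (p0,1)→(p0,1,L)
state=p0 head=5 tape=______[_]11
After 37 steps: state p0, head at 5, tape 11.

state p0, head at 5, tape 11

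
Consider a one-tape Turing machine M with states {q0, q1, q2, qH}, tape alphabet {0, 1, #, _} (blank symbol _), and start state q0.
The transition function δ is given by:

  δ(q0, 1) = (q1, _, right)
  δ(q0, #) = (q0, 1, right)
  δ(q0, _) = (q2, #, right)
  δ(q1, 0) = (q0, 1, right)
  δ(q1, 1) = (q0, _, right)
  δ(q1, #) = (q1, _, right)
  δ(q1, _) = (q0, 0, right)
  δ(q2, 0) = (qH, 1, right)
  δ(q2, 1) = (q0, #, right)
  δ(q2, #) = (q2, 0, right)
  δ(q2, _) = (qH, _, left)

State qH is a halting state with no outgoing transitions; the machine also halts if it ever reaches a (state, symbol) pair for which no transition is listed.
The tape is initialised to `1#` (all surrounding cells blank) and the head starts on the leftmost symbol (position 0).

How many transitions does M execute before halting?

state=q0 head=0 tape=[1]#___   (q0,1)→(q1,_,right)
state=q1 head=1 tape=_[#]___   (q1,#)→(q1,_,right)
state=q1 head=2 tape=__[_]__   (q1,_)→(q0,0,right)
state=q0 head=3 tape=__0[_]_   (q0,_)→(q2,#,right)
state=q2 head=4 tape=__0#[_]   (q2,_)→(qH,_,left)
state=qH head=3 tape=__0[#]_
M halts after 5 transitions.

5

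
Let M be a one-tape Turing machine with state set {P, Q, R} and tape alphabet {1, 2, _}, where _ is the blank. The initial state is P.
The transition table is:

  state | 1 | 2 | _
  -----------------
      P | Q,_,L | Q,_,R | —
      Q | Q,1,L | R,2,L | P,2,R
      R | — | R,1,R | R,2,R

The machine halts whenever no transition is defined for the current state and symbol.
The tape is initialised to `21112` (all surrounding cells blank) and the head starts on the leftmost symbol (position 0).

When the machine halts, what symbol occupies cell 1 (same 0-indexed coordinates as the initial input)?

P | _[2]1112   read 2 → write _, move R, go to Q
Q | __[1]112   read 1 → write 1, move L, go to Q
Q | _[_]1112   read _ → write 2, move R, go to P
P | _2[1]112   read 1 → write _, move L, go to Q
Q | _[2]_112   read 2 → write 2, move L, go to R
R | [_]2_112   read _ → write 2, move R, go to R
R | 2[2]_112   read 2 → write 1, move R, go to R
R | 21[_]112   read _ → write 2, move R, go to R
R | 212[1]12
Cell 1 holds 2 when M halts.

2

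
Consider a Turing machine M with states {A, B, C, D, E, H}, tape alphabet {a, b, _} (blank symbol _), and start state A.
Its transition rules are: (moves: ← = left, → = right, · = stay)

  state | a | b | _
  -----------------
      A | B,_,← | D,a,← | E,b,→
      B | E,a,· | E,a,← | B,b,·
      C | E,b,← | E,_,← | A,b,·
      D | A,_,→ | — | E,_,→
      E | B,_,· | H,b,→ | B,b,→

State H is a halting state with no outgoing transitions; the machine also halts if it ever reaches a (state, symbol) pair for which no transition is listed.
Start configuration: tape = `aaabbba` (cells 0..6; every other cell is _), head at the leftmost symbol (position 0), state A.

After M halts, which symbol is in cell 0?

_

state=A head=0 tape=__[a]aabbba   (A,a)→(B,_,←)
state=B head=-1 tape=_[_]_aabbba   (B,_)→(B,b,·)
state=B head=-1 tape=_[b]_aabbba   (B,b)→(E,a,←)
state=E head=-2 tape=[_]a_aabbba   (E,_)→(B,b,→)
state=B head=-1 tape=b[a]_aabbba   (B,a)→(E,a,·)
state=E head=-1 tape=b[a]_aabbba   (E,a)→(B,_,·)
state=B head=-1 tape=b[_]_aabbba   (B,_)→(B,b,·)
state=B head=-1 tape=b[b]_aabbba   (B,b)→(E,a,←)
state=E head=-2 tape=[b]a_aabbba   (E,b)→(H,b,→)
state=H head=-1 tape=b[a]_aabbba
Cell 0 holds _ when M halts.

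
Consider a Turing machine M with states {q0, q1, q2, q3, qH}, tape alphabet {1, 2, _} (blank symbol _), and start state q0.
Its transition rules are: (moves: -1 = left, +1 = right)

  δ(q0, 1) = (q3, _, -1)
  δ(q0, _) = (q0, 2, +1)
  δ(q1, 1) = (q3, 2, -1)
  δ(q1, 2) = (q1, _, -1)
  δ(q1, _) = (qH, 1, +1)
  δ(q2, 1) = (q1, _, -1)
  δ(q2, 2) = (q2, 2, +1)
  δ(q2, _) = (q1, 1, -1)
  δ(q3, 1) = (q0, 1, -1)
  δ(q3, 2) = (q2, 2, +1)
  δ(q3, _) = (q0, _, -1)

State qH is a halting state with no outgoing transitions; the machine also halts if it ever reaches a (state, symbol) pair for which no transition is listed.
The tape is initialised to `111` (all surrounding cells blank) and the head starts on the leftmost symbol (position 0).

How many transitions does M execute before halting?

q0 | ___[1]11   read 1 → write _, move -1, go to q3
q3 | __[_]_11   read _ → write _, move -1, go to q0
q0 | _[_]__11   read _ → write 2, move +1, go to q0
q0 | _2[_]_11   read _ → write 2, move +1, go to q0
q0 | _22[_]11   read _ → write 2, move +1, go to q0
q0 | _222[1]1   read 1 → write _, move -1, go to q3
q3 | _22[2]_1   read 2 → write 2, move +1, go to q2
q2 | _222[_]1   read _ → write 1, move -1, go to q1
q1 | _22[2]11   read 2 → write _, move -1, go to q1
q1 | _2[2]_11   read 2 → write _, move -1, go to q1
q1 | _[2]__11   read 2 → write _, move -1, go to q1
q1 | [_]___11   read _ → write 1, move +1, go to qH
qH | 1[_]__11
M halts after 12 transitions.

12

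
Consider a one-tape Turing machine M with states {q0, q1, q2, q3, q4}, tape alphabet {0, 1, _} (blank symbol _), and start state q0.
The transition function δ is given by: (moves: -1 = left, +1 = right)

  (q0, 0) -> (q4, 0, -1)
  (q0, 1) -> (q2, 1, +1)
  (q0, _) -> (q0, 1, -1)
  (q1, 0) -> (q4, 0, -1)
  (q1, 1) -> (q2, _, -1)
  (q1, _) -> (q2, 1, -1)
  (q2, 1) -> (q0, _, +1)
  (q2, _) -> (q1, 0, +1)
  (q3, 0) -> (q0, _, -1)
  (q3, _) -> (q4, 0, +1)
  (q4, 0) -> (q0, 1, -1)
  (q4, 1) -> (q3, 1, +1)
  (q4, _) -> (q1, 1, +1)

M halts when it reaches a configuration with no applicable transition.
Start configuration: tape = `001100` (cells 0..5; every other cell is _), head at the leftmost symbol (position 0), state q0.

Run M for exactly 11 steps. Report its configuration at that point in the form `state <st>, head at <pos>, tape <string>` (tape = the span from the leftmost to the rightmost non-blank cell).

state=q0 head=0 tape=_[0]01100   (q0,0)→(q4,0,-1)
state=q4 head=-1 tape=[_]001100   (q4,_)→(q1,1,+1)
state=q1 head=0 tape=1[0]01100   (q1,0)→(q4,0,-1)
state=q4 head=-1 tape=[1]001100   (q4,1)→(q3,1,+1)
state=q3 head=0 tape=1[0]01100   (q3,0)→(q0,_,-1)
state=q0 head=-1 tape=[1]_01100   (q0,1)→(q2,1,+1)
state=q2 head=0 tape=1[_]01100   (q2,_)→(q1,0,+1)
state=q1 head=1 tape=10[0]1100   (q1,0)→(q4,0,-1)
state=q4 head=0 tape=1[0]01100   (q4,0)→(q0,1,-1)
state=q0 head=-1 tape=[1]101100   (q0,1)→(q2,1,+1)
state=q2 head=0 tape=1[1]01100   (q2,1)→(q0,_,+1)
state=q0 head=1 tape=1_[0]1100
After 11 steps: state q0, head at 1, tape 1_01100.

state q0, head at 1, tape 1_01100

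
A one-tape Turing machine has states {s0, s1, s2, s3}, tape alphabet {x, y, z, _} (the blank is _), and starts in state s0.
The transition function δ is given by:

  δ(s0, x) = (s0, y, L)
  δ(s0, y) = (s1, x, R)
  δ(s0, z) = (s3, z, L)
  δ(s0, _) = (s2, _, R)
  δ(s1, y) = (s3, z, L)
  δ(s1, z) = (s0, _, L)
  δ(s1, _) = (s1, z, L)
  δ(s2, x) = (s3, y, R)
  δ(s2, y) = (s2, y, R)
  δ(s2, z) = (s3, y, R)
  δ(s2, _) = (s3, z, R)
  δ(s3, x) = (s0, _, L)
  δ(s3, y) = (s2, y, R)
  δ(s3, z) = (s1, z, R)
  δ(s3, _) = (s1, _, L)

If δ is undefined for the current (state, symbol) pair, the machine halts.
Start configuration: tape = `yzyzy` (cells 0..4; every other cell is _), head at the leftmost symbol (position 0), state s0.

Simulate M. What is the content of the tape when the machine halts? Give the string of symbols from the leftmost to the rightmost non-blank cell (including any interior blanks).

state=s0 head=0 tape=_[y]zyzy__   (s0,y)→(s1,x,R)
state=s1 head=1 tape=_x[z]yzy__   (s1,z)→(s0,_,L)
state=s0 head=0 tape=_[x]_yzy__   (s0,x)→(s0,y,L)
state=s0 head=-1 tape=[_]y_yzy__   (s0,_)→(s2,_,R)
state=s2 head=0 tape=_[y]_yzy__   (s2,y)→(s2,y,R)
state=s2 head=1 tape=_y[_]yzy__   (s2,_)→(s3,z,R)
state=s3 head=2 tape=_yz[y]zy__   (s3,y)→(s2,y,R)
state=s2 head=3 tape=_yzy[z]y__   (s2,z)→(s3,y,R)
state=s3 head=4 tape=_yzyy[y]__   (s3,y)→(s2,y,R)
state=s2 head=5 tape=_yzyyy[_]_   (s2,_)→(s3,z,R)
state=s3 head=6 tape=_yzyyyz[_]   (s3,_)→(s1,_,L)
state=s1 head=5 tape=_yzyyy[z]_   (s1,z)→(s0,_,L)
state=s0 head=4 tape=_yzyy[y]__   (s0,y)→(s1,x,R)
state=s1 head=5 tape=_yzyyx[_]_   (s1,_)→(s1,z,L)
state=s1 head=4 tape=_yzyy[x]z_
The non-blank tape span at halt is yzyyxz.

yzyyxz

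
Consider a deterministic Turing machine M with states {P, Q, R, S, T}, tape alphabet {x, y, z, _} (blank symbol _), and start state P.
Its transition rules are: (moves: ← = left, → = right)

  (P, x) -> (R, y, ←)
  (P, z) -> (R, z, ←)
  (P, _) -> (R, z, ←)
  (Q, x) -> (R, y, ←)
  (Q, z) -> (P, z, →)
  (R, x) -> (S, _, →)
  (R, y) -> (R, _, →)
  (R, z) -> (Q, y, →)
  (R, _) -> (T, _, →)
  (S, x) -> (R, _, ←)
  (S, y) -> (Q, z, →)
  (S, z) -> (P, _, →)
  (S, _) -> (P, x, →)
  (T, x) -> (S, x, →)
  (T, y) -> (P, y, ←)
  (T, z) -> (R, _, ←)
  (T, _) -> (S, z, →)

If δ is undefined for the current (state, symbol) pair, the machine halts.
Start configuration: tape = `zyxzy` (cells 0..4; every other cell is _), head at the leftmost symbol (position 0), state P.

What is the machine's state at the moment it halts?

state=P head=0 tape=_[z]yxzy   (P,z)→(R,z,←)
state=R head=-1 tape=[_]zyxzy   (R,_)→(T,_,→)
state=T head=0 tape=_[z]yxzy   (T,z)→(R,_,←)
state=R head=-1 tape=[_]_yxzy   (R,_)→(T,_,→)
state=T head=0 tape=_[_]yxzy   (T,_)→(S,z,→)
state=S head=1 tape=_z[y]xzy   (S,y)→(Q,z,→)
state=Q head=2 tape=_zz[x]zy   (Q,x)→(R,y,←)
state=R head=1 tape=_z[z]yzy   (R,z)→(Q,y,→)
state=Q head=2 tape=_zy[y]zy
No transition is defined for (Q, y); M halts in state Q.

Q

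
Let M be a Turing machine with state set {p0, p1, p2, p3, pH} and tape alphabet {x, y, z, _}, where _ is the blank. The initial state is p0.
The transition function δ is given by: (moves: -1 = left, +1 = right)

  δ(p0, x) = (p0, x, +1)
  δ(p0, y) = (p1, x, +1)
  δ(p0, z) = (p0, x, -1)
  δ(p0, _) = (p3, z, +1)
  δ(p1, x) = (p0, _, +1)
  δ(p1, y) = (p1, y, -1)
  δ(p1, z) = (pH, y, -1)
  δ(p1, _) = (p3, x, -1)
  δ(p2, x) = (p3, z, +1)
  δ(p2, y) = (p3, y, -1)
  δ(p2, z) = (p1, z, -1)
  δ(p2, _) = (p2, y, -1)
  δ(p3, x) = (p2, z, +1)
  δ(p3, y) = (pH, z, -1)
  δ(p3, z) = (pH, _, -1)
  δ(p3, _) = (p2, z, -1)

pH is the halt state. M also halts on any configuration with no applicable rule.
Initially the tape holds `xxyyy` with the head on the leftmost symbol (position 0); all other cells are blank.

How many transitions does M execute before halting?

15

state=p0 head=0 tape=[x]xyyy__   (p0,x)→(p0,x,+1)
state=p0 head=1 tape=x[x]yyy__   (p0,x)→(p0,x,+1)
state=p0 head=2 tape=xx[y]yy__   (p0,y)→(p1,x,+1)
state=p1 head=3 tape=xxx[y]y__   (p1,y)→(p1,y,-1)
state=p1 head=2 tape=xx[x]yy__   (p1,x)→(p0,_,+1)
state=p0 head=3 tape=xx_[y]y__   (p0,y)→(p1,x,+1)
state=p1 head=4 tape=xx_x[y]__   (p1,y)→(p1,y,-1)
state=p1 head=3 tape=xx_[x]y__   (p1,x)→(p0,_,+1)
state=p0 head=4 tape=xx__[y]__   (p0,y)→(p1,x,+1)
state=p1 head=5 tape=xx__x[_]_   (p1,_)→(p3,x,-1)
state=p3 head=4 tape=xx__[x]x_   (p3,x)→(p2,z,+1)
state=p2 head=5 tape=xx__z[x]_   (p2,x)→(p3,z,+1)
state=p3 head=6 tape=xx__zz[_]   (p3,_)→(p2,z,-1)
state=p2 head=5 tape=xx__z[z]z   (p2,z)→(p1,z,-1)
state=p1 head=4 tape=xx__[z]zz   (p1,z)→(pH,y,-1)
state=pH head=3 tape=xx_[_]yzz
M halts after 15 transitions.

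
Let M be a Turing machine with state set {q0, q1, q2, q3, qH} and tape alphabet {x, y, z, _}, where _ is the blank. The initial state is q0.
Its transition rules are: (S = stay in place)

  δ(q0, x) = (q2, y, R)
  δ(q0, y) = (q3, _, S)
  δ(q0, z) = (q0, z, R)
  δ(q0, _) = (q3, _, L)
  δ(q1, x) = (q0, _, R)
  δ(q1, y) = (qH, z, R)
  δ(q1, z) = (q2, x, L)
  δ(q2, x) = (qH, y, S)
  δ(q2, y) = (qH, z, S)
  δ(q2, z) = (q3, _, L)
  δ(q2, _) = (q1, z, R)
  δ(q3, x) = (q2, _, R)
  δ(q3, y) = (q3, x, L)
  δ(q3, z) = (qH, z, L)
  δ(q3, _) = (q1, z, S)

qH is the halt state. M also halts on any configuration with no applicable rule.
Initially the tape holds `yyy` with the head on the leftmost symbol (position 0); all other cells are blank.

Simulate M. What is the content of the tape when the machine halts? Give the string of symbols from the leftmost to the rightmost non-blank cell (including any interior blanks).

state=q0 head=0 tape=_[y]yy_   (q0,y)→(q3,_,S)
state=q3 head=0 tape=_[_]yy_   (q3,_)→(q1,z,S)
state=q1 head=0 tape=_[z]yy_   (q1,z)→(q2,x,L)
state=q2 head=-1 tape=[_]xyy_   (q2,_)→(q1,z,R)
state=q1 head=0 tape=z[x]yy_   (q1,x)→(q0,_,R)
state=q0 head=1 tape=z_[y]y_   (q0,y)→(q3,_,S)
state=q3 head=1 tape=z_[_]y_   (q3,_)→(q1,z,S)
state=q1 head=1 tape=z_[z]y_   (q1,z)→(q2,x,L)
state=q2 head=0 tape=z[_]xy_   (q2,_)→(q1,z,R)
state=q1 head=1 tape=zz[x]y_   (q1,x)→(q0,_,R)
state=q0 head=2 tape=zz_[y]_   (q0,y)→(q3,_,S)
state=q3 head=2 tape=zz_[_]_   (q3,_)→(q1,z,S)
state=q1 head=2 tape=zz_[z]_   (q1,z)→(q2,x,L)
state=q2 head=1 tape=zz[_]x_   (q2,_)→(q1,z,R)
state=q1 head=2 tape=zzz[x]_   (q1,x)→(q0,_,R)
state=q0 head=3 tape=zzz_[_]   (q0,_)→(q3,_,L)
state=q3 head=2 tape=zzz[_]_   (q3,_)→(q1,z,S)
state=q1 head=2 tape=zzz[z]_   (q1,z)→(q2,x,L)
state=q2 head=1 tape=zz[z]x_   (q2,z)→(q3,_,L)
state=q3 head=0 tape=z[z]_x_   (q3,z)→(qH,z,L)
state=qH head=-1 tape=[z]z_x_
The non-blank tape span at halt is zz_x.

zz_x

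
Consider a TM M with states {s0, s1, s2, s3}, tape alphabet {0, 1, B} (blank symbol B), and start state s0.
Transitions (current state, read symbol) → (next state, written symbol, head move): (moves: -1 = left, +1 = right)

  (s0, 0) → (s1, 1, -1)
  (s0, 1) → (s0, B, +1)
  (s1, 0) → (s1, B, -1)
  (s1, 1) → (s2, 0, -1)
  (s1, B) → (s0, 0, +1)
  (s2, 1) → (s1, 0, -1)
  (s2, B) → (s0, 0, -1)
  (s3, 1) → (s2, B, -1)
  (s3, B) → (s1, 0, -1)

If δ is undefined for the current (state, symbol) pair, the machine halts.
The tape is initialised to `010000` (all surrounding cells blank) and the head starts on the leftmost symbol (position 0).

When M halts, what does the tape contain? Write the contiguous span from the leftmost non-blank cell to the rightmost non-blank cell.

state=s0 head=0 tape=B[0]10000B   (s0,0)→(s1,1,-1)
state=s1 head=-1 tape=[B]110000B   (s1,B)→(s0,0,+1)
state=s0 head=0 tape=0[1]10000B   (s0,1)→(s0,B,+1)
state=s0 head=1 tape=0B[1]0000B   (s0,1)→(s0,B,+1)
state=s0 head=2 tape=0BB[0]000B   (s0,0)→(s1,1,-1)
state=s1 head=1 tape=0B[B]1000B   (s1,B)→(s0,0,+1)
state=s0 head=2 tape=0B0[1]000B   (s0,1)→(s0,B,+1)
state=s0 head=3 tape=0B0B[0]00B   (s0,0)→(s1,1,-1)
state=s1 head=2 tape=0B0[B]100B   (s1,B)→(s0,0,+1)
state=s0 head=3 tape=0B00[1]00B   (s0,1)→(s0,B,+1)
state=s0 head=4 tape=0B00B[0]0B   (s0,0)→(s1,1,-1)
state=s1 head=3 tape=0B00[B]10B   (s1,B)→(s0,0,+1)
state=s0 head=4 tape=0B000[1]0B   (s0,1)→(s0,B,+1)
state=s0 head=5 tape=0B000B[0]B   (s0,0)→(s1,1,-1)
state=s1 head=4 tape=0B000[B]1B   (s1,B)→(s0,0,+1)
state=s0 head=5 tape=0B0000[1]B   (s0,1)→(s0,B,+1)
state=s0 head=6 tape=0B0000B[B]
The non-blank tape span at halt is 0B0000.

0B0000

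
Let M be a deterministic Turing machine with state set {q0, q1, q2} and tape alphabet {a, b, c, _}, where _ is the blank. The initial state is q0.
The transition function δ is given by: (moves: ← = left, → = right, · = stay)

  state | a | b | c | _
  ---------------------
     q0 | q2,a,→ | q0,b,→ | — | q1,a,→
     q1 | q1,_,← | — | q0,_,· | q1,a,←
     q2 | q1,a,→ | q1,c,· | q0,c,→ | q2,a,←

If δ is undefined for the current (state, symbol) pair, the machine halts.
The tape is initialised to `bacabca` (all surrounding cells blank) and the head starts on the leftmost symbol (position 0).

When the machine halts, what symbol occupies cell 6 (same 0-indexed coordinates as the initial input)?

_

q0 | [b]acabca   read b → write b, move →, go to q0
q0 | b[a]cabca   read a → write a, move →, go to q2
q2 | ba[c]abca   read c → write c, move →, go to q0
q0 | bac[a]bca   read a → write a, move →, go to q2
q2 | baca[b]ca   read b → write c, move ·, go to q1
q1 | baca[c]ca   read c → write _, move ·, go to q0
q0 | baca[_]ca   read _ → write a, move →, go to q1
q1 | bacaa[c]a   read c → write _, move ·, go to q0
q0 | bacaa[_]a   read _ → write a, move →, go to q1
q1 | bacaaa[a]   read a → write _, move ←, go to q1
q1 | bacaa[a]_   read a → write _, move ←, go to q1
q1 | baca[a]__   read a → write _, move ←, go to q1
q1 | bac[a]___   read a → write _, move ←, go to q1
q1 | ba[c]____   read c → write _, move ·, go to q0
q0 | ba[_]____   read _ → write a, move →, go to q1
q1 | baa[_]___   read _ → write a, move ←, go to q1
q1 | ba[a]a___   read a → write _, move ←, go to q1
q1 | b[a]_a___   read a → write _, move ←, go to q1
q1 | [b]__a___
Cell 6 holds _ when M halts.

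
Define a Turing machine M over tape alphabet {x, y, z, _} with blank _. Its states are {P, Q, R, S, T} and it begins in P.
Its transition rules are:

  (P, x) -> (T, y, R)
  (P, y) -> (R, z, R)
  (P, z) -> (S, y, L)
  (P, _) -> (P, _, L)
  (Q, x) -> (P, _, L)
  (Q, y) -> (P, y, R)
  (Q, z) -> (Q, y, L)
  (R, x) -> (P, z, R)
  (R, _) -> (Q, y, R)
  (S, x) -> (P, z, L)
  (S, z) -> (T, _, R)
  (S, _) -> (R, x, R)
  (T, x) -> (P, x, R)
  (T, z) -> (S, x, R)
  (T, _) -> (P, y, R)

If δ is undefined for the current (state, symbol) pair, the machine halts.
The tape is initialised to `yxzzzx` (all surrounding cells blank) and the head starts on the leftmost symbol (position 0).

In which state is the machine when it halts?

state=P head=0 tape=[y]xzzzx   (P,y)→(R,z,R)
state=R head=1 tape=z[x]zzzx   (R,x)→(P,z,R)
state=P head=2 tape=zz[z]zzx   (P,z)→(S,y,L)
state=S head=1 tape=z[z]yzzx   (S,z)→(T,_,R)
state=T head=2 tape=z_[y]zzx
No transition is defined for (T, y); M halts in state T.

T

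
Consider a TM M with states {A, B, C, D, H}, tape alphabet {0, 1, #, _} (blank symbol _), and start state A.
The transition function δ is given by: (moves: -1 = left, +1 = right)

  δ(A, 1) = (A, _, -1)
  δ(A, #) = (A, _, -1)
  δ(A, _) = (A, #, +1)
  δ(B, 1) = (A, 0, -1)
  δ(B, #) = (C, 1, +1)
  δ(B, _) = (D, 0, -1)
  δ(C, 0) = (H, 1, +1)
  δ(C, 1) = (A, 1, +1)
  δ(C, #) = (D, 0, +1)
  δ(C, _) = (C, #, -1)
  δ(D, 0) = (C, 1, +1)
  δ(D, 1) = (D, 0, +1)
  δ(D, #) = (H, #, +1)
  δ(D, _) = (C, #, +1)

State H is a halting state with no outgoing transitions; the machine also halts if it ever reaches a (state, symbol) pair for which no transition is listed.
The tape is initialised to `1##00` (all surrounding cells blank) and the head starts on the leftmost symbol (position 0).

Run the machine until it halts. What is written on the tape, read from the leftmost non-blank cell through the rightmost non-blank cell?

state=A head=0 tape=___[1]##00   (A,1)→(A,_,-1)
state=A head=-1 tape=__[_]_##00   (A,_)→(A,#,+1)
state=A head=0 tape=__#[_]##00   (A,_)→(A,#,+1)
state=A head=1 tape=__##[#]#00   (A,#)→(A,_,-1)
state=A head=0 tape=__#[#]_#00   (A,#)→(A,_,-1)
state=A head=-1 tape=__[#]__#00   (A,#)→(A,_,-1)
state=A head=-2 tape=_[_]___#00   (A,_)→(A,#,+1)
state=A head=-1 tape=_#[_]__#00   (A,_)→(A,#,+1)
state=A head=0 tape=_##[_]_#00   (A,_)→(A,#,+1)
state=A head=1 tape=_###[_]#00   (A,_)→(A,#,+1)
state=A head=2 tape=_####[#]00   (A,#)→(A,_,-1)
state=A head=1 tape=_###[#]_00   (A,#)→(A,_,-1)
state=A head=0 tape=_##[#]__00   (A,#)→(A,_,-1)
state=A head=-1 tape=_#[#]___00   (A,#)→(A,_,-1)
state=A head=-2 tape=_[#]____00   (A,#)→(A,_,-1)
state=A head=-3 tape=[_]_____00   (A,_)→(A,#,+1)
state=A head=-2 tape=#[_]____00   (A,_)→(A,#,+1)
state=A head=-1 tape=##[_]___00   (A,_)→(A,#,+1)
state=A head=0 tape=###[_]__00   (A,_)→(A,#,+1)
state=A head=1 tape=####[_]_00   (A,_)→(A,#,+1)
state=A head=2 tape=#####[_]00   (A,_)→(A,#,+1)
state=A head=3 tape=######[0]0
The non-blank tape span at halt is ######00.

######00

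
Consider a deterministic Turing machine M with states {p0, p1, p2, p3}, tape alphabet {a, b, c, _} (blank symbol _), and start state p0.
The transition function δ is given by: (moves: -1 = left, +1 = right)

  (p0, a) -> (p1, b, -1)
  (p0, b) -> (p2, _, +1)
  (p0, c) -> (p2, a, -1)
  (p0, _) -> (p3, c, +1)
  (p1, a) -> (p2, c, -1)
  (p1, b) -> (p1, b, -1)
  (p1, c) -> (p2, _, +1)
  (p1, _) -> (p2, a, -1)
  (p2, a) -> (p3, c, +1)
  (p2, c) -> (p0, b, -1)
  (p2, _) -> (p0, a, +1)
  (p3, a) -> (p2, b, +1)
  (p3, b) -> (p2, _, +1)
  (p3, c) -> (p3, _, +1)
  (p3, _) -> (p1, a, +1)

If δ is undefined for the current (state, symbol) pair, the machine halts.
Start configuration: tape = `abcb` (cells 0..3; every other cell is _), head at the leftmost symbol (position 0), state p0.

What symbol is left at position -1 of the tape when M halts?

p0 | ___[a]bcb   read a → write b, move -1, go to p1
p1 | __[_]bbcb   read _ → write a, move -1, go to p2
p2 | _[_]abbcb   read _ → write a, move +1, go to p0
p0 | _a[a]bbcb   read a → write b, move -1, go to p1
p1 | _[a]bbbcb   read a → write c, move -1, go to p2
p2 | [_]cbbbcb   read _ → write a, move +1, go to p0
p0 | a[c]bbbcb   read c → write a, move -1, go to p2
p2 | [a]abbbcb   read a → write c, move +1, go to p3
p3 | c[a]bbbcb   read a → write b, move +1, go to p2
p2 | cb[b]bbcb
Cell -1 holds b when M halts.

b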